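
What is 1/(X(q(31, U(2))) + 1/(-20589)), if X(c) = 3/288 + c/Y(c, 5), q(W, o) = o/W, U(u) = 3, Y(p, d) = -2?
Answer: -6808096/258837 ≈ -26.303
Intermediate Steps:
X(c) = 1/96 - c/2 (X(c) = 3/288 + c/(-2) = 3*(1/288) + c*(-1/2) = 1/96 - c/2)
1/(X(q(31, U(2))) + 1/(-20589)) = 1/((1/96 - 3/(2*31)) + 1/(-20589)) = 1/((1/96 - 3/(2*31)) - 1/20589) = 1/((1/96 - 1/2*3/31) - 1/20589) = 1/((1/96 - 3/62) - 1/20589) = 1/(-113/2976 - 1/20589) = 1/(-258837/6808096) = -6808096/258837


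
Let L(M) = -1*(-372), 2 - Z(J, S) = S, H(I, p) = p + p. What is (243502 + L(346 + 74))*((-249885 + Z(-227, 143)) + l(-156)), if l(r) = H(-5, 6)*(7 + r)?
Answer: -61410887436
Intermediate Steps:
H(I, p) = 2*p
l(r) = 84 + 12*r (l(r) = (2*6)*(7 + r) = 12*(7 + r) = 84 + 12*r)
Z(J, S) = 2 - S
L(M) = 372
(243502 + L(346 + 74))*((-249885 + Z(-227, 143)) + l(-156)) = (243502 + 372)*((-249885 + (2 - 1*143)) + (84 + 12*(-156))) = 243874*((-249885 + (2 - 143)) + (84 - 1872)) = 243874*((-249885 - 141) - 1788) = 243874*(-250026 - 1788) = 243874*(-251814) = -61410887436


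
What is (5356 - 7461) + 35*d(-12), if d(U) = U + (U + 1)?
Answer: -2910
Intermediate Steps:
d(U) = 1 + 2*U (d(U) = U + (1 + U) = 1 + 2*U)
(5356 - 7461) + 35*d(-12) = (5356 - 7461) + 35*(1 + 2*(-12)) = -2105 + 35*(1 - 24) = -2105 + 35*(-23) = -2105 - 805 = -2910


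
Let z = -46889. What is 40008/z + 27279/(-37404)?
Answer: -308393807/194870684 ≈ -1.5826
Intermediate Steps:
40008/z + 27279/(-37404) = 40008/(-46889) + 27279/(-37404) = 40008*(-1/46889) + 27279*(-1/37404) = -40008/46889 - 3031/4156 = -308393807/194870684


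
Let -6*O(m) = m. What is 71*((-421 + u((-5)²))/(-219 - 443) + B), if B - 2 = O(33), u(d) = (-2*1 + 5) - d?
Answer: -66527/331 ≈ -200.99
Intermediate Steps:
u(d) = 3 - d (u(d) = (-2 + 5) - d = 3 - d)
O(m) = -m/6
B = -7/2 (B = 2 - ⅙*33 = 2 - 11/2 = -7/2 ≈ -3.5000)
71*((-421 + u((-5)²))/(-219 - 443) + B) = 71*((-421 + (3 - 1*(-5)²))/(-219 - 443) - 7/2) = 71*((-421 + (3 - 1*25))/(-662) - 7/2) = 71*((-421 + (3 - 25))*(-1/662) - 7/2) = 71*((-421 - 22)*(-1/662) - 7/2) = 71*(-443*(-1/662) - 7/2) = 71*(443/662 - 7/2) = 71*(-937/331) = -66527/331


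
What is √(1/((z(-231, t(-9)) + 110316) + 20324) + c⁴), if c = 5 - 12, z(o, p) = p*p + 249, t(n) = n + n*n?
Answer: √907277207898/19439 ≈ 49.000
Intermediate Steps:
t(n) = n + n²
z(o, p) = 249 + p² (z(o, p) = p² + 249 = 249 + p²)
c = -7
√(1/((z(-231, t(-9)) + 110316) + 20324) + c⁴) = √(1/(((249 + (-9*(1 - 9))²) + 110316) + 20324) + (-7)⁴) = √(1/(((249 + (-9*(-8))²) + 110316) + 20324) + 2401) = √(1/(((249 + 72²) + 110316) + 20324) + 2401) = √(1/(((249 + 5184) + 110316) + 20324) + 2401) = √(1/((5433 + 110316) + 20324) + 2401) = √(1/(115749 + 20324) + 2401) = √(1/136073 + 2401) = √(326711274/136073) = √907277207898/19439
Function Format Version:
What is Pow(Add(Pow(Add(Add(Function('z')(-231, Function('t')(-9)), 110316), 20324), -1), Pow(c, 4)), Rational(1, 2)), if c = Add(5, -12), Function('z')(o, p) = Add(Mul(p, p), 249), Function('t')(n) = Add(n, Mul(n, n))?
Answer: Mul(Rational(1, 19439), Pow(907277207898, Rational(1, 2))) ≈ 49.000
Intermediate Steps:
Function('t')(n) = Add(n, Pow(n, 2))
Function('z')(o, p) = Add(249, Pow(p, 2)) (Function('z')(o, p) = Add(Pow(p, 2), 249) = Add(249, Pow(p, 2)))
c = -7
Pow(Add(Pow(Add(Add(Function('z')(-231, Function('t')(-9)), 110316), 20324), -1), Pow(c, 4)), Rational(1, 2)) = Pow(Add(Pow(Add(Add(Add(249, Pow(Mul(-9, Add(1, -9)), 2)), 110316), 20324), -1), Pow(-7, 4)), Rational(1, 2)) = Pow(Add(Pow(Add(Add(Add(249, Pow(Mul(-9, -8), 2)), 110316), 20324), -1), 2401), Rational(1, 2)) = Pow(Add(Pow(Add(Add(Add(249, Pow(72, 2)), 110316), 20324), -1), 2401), Rational(1, 2)) = Pow(Add(Pow(Add(Add(Add(249, 5184), 110316), 20324), -1), 2401), Rational(1, 2)) = Pow(Add(Pow(Add(Add(5433, 110316), 20324), -1), 2401), Rational(1, 2)) = Pow(Add(Pow(Add(115749, 20324), -1), 2401), Rational(1, 2)) = Pow(Add(Pow(136073, -1), 2401), Rational(1, 2)) = Pow(Add(Rational(1, 136073), 2401), Rational(1, 2)) = Pow(Rational(326711274, 136073), Rational(1, 2)) = Mul(Rational(1, 19439), Pow(907277207898, Rational(1, 2)))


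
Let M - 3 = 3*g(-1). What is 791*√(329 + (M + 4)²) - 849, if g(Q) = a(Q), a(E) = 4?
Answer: -849 + 791*√690 ≈ 19929.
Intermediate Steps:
g(Q) = 4
M = 15 (M = 3 + 3*4 = 3 + 12 = 15)
791*√(329 + (M + 4)²) - 849 = 791*√(329 + (15 + 4)²) - 849 = 791*√(329 + 19²) - 849 = 791*√(329 + 361) - 849 = 791*√690 - 849 = -849 + 791*√690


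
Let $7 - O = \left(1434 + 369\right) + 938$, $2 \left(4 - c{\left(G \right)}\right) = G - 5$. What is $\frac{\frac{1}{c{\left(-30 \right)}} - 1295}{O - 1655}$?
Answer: $\frac{18561}{62909} \approx 0.29505$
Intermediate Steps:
$c{\left(G \right)} = \frac{13}{2} - \frac{G}{2}$ ($c{\left(G \right)} = 4 - \frac{G - 5}{2} = 4 - \frac{-5 + G}{2} = 4 - \left(- \frac{5}{2} + \frac{G}{2}\right) = \frac{13}{2} - \frac{G}{2}$)
$O = -2734$ ($O = 7 - \left(\left(1434 + 369\right) + 938\right) = 7 - \left(1803 + 938\right) = 7 - 2741 = -2734$)
$\frac{\frac{1}{c{\left(-30 \right)}} - 1295}{O - 1655} = \frac{\frac{1}{\frac{13}{2} - -15} - 1295}{-2734 - 1655} = \frac{\frac{1}{\frac{13}{2} + 15} - 1295}{-4389} = \left(\frac{1}{\frac{43}{2}} - 1295\right) \left(- \frac{1}{4389}\right) = \left(\frac{2}{43} - 1295\right) \left(- \frac{1}{4389}\right) = \left(- \frac{55683}{43}\right) \left(- \frac{1}{4389}\right) = \frac{18561}{62909}$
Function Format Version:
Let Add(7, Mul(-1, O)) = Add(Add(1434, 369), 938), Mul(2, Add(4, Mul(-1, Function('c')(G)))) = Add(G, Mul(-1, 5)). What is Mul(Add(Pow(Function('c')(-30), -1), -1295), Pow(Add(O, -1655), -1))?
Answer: Rational(18561, 62909) ≈ 0.29505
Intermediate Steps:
Function('c')(G) = Add(Rational(13, 2), Mul(Rational(-1, 2), G)) (Function('c')(G) = Add(4, Mul(Rational(-1, 2), Add(G, Mul(-1, 5)))) = Add(4, Mul(Rational(-1, 2), Add(G, -5))) = Add(4, Mul(Rational(-1, 2), Add(-5, G))) = Add(4, Add(Rational(5, 2), Mul(Rational(-1, 2), G))) = Add(Rational(13, 2), Mul(Rational(-1, 2), G)))
O = -2734 (O = Add(7, Mul(-1, Add(Add(1434, 369), 938))) = Add(7, Mul(-1, Add(1803, 938))) = Add(7, Mul(-1, 2741)) = Add(7, -2741) = -2734)
Mul(Add(Pow(Function('c')(-30), -1), -1295), Pow(Add(O, -1655), -1)) = Mul(Add(Pow(Add(Rational(13, 2), Mul(Rational(-1, 2), -30)), -1), -1295), Pow(Add(-2734, -1655), -1)) = Mul(Add(Pow(Add(Rational(13, 2), 15), -1), -1295), Pow(-4389, -1)) = Mul(Add(Pow(Rational(43, 2), -1), -1295), Rational(-1, 4389)) = Mul(Add(Rational(2, 43), -1295), Rational(-1, 4389)) = Mul(Rational(-55683, 43), Rational(-1, 4389)) = Rational(18561, 62909)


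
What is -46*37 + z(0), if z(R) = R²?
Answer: -1702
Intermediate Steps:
-46*37 + z(0) = -46*37 + 0² = -1702 + 0 = -1702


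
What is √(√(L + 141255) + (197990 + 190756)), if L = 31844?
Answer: √(388746 + √173099) ≈ 623.83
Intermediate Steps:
√(√(L + 141255) + (197990 + 190756)) = √(√(31844 + 141255) + (197990 + 190756)) = √(√173099 + 388746) = √(388746 + √173099)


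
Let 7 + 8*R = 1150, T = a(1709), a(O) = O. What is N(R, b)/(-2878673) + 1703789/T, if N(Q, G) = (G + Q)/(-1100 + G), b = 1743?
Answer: 25229526734648885/25306690695608 ≈ 996.95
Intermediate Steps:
T = 1709
R = 1143/8 (R = -7/8 + (⅛)*1150 = -7/8 + 575/4 = 1143/8 ≈ 142.88)
N(Q, G) = (G + Q)/(-1100 + G)
N(R, b)/(-2878673) + 1703789/T = ((1743 + 1143/8)/(-1100 + 1743))/(-2878673) + 1703789/1709 = ((15087/8)/643)*(-1/2878673) + 1703789*(1/1709) = ((1/643)*(15087/8))*(-1/2878673) + 1703789/1709 = (15087/5144)*(-1/2878673) + 1703789/1709 = -15087/14807893912 + 1703789/1709 = 25229526734648885/25306690695608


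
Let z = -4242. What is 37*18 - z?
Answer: 4908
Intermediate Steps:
37*18 - z = 37*18 - 1*(-4242) = 666 + 4242 = 4908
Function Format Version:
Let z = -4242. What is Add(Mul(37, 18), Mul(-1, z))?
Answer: 4908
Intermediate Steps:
Add(Mul(37, 18), Mul(-1, z)) = Add(Mul(37, 18), Mul(-1, -4242)) = Add(666, 4242) = 4908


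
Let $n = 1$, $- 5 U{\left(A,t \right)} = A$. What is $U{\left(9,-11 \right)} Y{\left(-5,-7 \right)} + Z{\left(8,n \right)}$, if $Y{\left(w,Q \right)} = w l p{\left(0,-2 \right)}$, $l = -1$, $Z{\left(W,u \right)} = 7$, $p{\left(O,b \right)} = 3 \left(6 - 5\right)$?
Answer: $-20$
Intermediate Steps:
$U{\left(A,t \right)} = - \frac{A}{5}$
$p{\left(O,b \right)} = 3$ ($p{\left(O,b \right)} = 3 \cdot 1 = 3$)
$Y{\left(w,Q \right)} = - 3 w$ ($Y{\left(w,Q \right)} = w \left(-1\right) 3 = - w 3 = - 3 w$)
$U{\left(9,-11 \right)} Y{\left(-5,-7 \right)} + Z{\left(8,n \right)} = \left(- \frac{1}{5}\right) 9 \left(\left(-3\right) \left(-5\right)\right) + 7 = \left(- \frac{9}{5}\right) 15 + 7 = -27 + 7 = -20$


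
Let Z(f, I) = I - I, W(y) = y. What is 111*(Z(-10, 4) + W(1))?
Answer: 111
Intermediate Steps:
Z(f, I) = 0
111*(Z(-10, 4) + W(1)) = 111*(0 + 1) = 111*1 = 111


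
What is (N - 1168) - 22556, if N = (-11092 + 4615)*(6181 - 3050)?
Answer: -20303211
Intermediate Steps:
N = -20279487 (N = -6477*3131 = -20279487)
(N - 1168) - 22556 = (-20279487 - 1168) - 22556 = -20280655 - 22556 = -20303211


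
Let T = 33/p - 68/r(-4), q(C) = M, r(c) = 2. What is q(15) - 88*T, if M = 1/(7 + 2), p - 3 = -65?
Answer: 847867/279 ≈ 3038.9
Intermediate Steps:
p = -62 (p = 3 - 65 = -62)
M = ⅑ (M = 1/9 = ⅑ ≈ 0.11111)
q(C) = ⅑
T = -2141/62 (T = 33/(-62) - 68/2 = 33*(-1/62) - 68*½ = -33/62 - 34 = -2141/62 ≈ -34.532)
q(15) - 88*T = ⅑ - 88*(-2141/62) = ⅑ + 94204/31 = 847867/279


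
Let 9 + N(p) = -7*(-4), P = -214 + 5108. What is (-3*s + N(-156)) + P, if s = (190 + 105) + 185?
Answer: 3473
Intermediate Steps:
s = 480 (s = 295 + 185 = 480)
P = 4894
N(p) = 19 (N(p) = -9 - 7*(-4) = -9 + 28 = 19)
(-3*s + N(-156)) + P = (-3*480 + 19) + 4894 = (-1440 + 19) + 4894 = -1421 + 4894 = 3473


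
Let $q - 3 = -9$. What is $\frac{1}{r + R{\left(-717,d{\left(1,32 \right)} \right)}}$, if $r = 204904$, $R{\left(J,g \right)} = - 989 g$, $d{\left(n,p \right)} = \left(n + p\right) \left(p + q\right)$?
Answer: $- \frac{1}{643658} \approx -1.5536 \cdot 10^{-6}$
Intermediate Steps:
$q = -6$ ($q = 3 - 9 = -6$)
$d{\left(n,p \right)} = \left(-6 + p\right) \left(n + p\right)$ ($d{\left(n,p \right)} = \left(n + p\right) \left(p - 6\right) = \left(n + p\right) \left(-6 + p\right) = \left(-6 + p\right) \left(n + p\right)$)
$\frac{1}{r + R{\left(-717,d{\left(1,32 \right)} \right)}} = \frac{1}{204904 - 989 \left(32^{2} - 6 - 192 + 1 \cdot 32\right)} = \frac{1}{204904 - 989 \left(1024 - 6 - 192 + 32\right)} = \frac{1}{204904 - 848562} = \frac{1}{-643658} = - \frac{1}{643658}$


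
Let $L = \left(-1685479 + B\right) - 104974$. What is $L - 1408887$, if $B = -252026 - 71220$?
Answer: $-3522586$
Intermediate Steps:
$B = -323246$ ($B = -252026 - 71220 = -323246$)
$L = -2113699$ ($L = \left(-1685479 - 323246\right) - 104974 = -2008725 - 104974 = -2113699$)
$L - 1408887 = -2113699 - 1408887 = -3522586$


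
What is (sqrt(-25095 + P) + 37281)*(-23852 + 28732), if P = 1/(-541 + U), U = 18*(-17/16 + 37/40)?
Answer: 181931280 + 4880*I*sqrt(11859499386055)/21739 ≈ 1.8193e+8 + 7.7306e+5*I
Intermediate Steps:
U = -99/40 (U = 18*(-17*1/16 + 37*(1/40)) = 18*(-17/16 + 37/40) = 18*(-11/80) = -99/40 ≈ -2.4750)
P = -40/21739 (P = 1/(-541 - 99/40) = 1/(-21739/40) = -40/21739 ≈ -0.0018400)
(sqrt(-25095 + P) + 37281)*(-23852 + 28732) = (sqrt(-25095 - 40/21739) + 37281)*(-23852 + 28732) = (sqrt(-545540245/21739) + 37281)*4880 = (I*sqrt(11859499386055)/21739 + 37281)*4880 = (37281 + I*sqrt(11859499386055)/21739)*4880 = 181931280 + 4880*I*sqrt(11859499386055)/21739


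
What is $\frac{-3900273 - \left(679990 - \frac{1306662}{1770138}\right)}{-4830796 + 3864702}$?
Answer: $\frac{675641356636}{142509975081} \approx 4.741$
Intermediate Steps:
$\frac{-3900273 - \left(679990 - \frac{1306662}{1770138}\right)}{-4830796 + 3864702} = \frac{-3900273 + \left(-679990 + 1306662 \cdot \frac{1}{1770138}\right)}{-966094} = \left(-3900273 + \left(-679990 + \frac{217777}{295023}\right)\right) \left(- \frac{1}{966094}\right) = \left(-3900273 - \frac{200612471993}{295023}\right) \left(- \frac{1}{966094}\right) = \left(- \frac{1351282713272}{295023}\right) \left(- \frac{1}{966094}\right) = \frac{675641356636}{142509975081}$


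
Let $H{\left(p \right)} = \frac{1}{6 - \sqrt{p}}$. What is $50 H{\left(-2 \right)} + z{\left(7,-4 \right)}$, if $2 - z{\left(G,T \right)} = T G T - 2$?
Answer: $- \frac{1902}{19} + \frac{25 i \sqrt{2}}{19} \approx -100.11 + 1.8608 i$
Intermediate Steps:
$z{\left(G,T \right)} = 4 - G T^{2}$ ($z{\left(G,T \right)} = 2 - \left(T G T - 2\right) = 2 - \left(G T T - 2\right) = 2 - \left(G T^{2} - 2\right) = 2 - \left(-2 + G T^{2}\right) = 4 - G T^{2}$)
$50 H{\left(-2 \right)} + z{\left(7,-4 \right)} = 50 \left(- \frac{1}{-6 + \sqrt{-2}}\right) + \left(4 - 7 \left(-4\right)^{2}\right) = 50 \left(- \frac{1}{-6 + i \sqrt{2}}\right) + \left(4 - 7 \cdot 16\right) = - \frac{50}{-6 + i \sqrt{2}} + \left(4 - 112\right) = - \frac{50}{-6 + i \sqrt{2}} - 108 = -108 - \frac{50}{-6 + i \sqrt{2}}$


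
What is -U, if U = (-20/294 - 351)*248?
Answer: 12798536/147 ≈ 87065.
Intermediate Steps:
U = -12798536/147 (U = (-20*1/294 - 351)*248 = (-10/147 - 351)*248 = -51607/147*248 = -12798536/147 ≈ -87065.)
-U = -1*(-12798536/147) = 12798536/147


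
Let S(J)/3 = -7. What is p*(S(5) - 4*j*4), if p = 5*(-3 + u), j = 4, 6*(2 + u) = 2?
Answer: 5950/3 ≈ 1983.3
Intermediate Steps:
u = -5/3 (u = -2 + (1/6)*2 = -2 + 1/3 = -5/3 ≈ -1.6667)
S(J) = -21 (S(J) = 3*(-7) = -21)
p = -70/3 (p = 5*(-3 - 5/3) = 5*(-14/3) = -70/3 ≈ -23.333)
p*(S(5) - 4*j*4) = -70*(-21 - 4*4*4)/3 = -70*(-21 - 16*4)/3 = -70*(-21 - 64)/3 = -70/3*(-85) = 5950/3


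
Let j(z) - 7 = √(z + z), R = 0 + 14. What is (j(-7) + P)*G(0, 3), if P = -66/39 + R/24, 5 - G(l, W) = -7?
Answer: 919/13 + 12*I*√14 ≈ 70.692 + 44.9*I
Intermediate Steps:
G(l, W) = 12 (G(l, W) = 5 - 1*(-7) = 5 + 7 = 12)
R = 14
j(z) = 7 + √2*√z (j(z) = 7 + √(z + z) = 7 + √(2*z) = 7 + √2*√z)
P = -173/156 (P = -66/39 + 14/24 = -66*1/39 + 14*(1/24) = -22/13 + 7/12 = -173/156 ≈ -1.1090)
(j(-7) + P)*G(0, 3) = ((7 + √2*√(-7)) - 173/156)*12 = ((7 + √2*(I*√7)) - 173/156)*12 = ((7 + I*√14) - 173/156)*12 = (919/156 + I*√14)*12 = 919/13 + 12*I*√14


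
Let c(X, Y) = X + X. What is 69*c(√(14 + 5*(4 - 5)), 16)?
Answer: 414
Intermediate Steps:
c(X, Y) = 2*X
69*c(√(14 + 5*(4 - 5)), 16) = 69*(2*√(14 + 5*(4 - 5))) = 69*(2*√(14 + 5*(-1))) = 69*(2*√(14 - 5)) = 69*(2*√9) = 69*(2*3) = 69*6 = 414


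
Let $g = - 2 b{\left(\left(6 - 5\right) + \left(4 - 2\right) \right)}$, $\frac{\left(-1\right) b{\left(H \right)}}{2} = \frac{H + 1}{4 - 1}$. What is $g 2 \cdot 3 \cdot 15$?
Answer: $480$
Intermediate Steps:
$b{\left(H \right)} = - \frac{2}{3} - \frac{2 H}{3}$ ($b{\left(H \right)} = - 2 \frac{H + 1}{4 - 1} = - 2 \frac{1 + H}{3} = - 2 \left(1 + H\right) \frac{1}{3} = - 2 \left(\frac{1}{3} + \frac{H}{3}\right) = - \frac{2}{3} - \frac{2 H}{3}$)
$g = \frac{16}{3}$ ($g = - 2 \left(- \frac{2}{3} - \frac{2 \left(\left(6 - 5\right) + \left(4 - 2\right)\right)}{3}\right) = - 2 \left(- \frac{2}{3} - \frac{2 \left(1 + \left(4 - 2\right)\right)}{3}\right) = - 2 \left(- \frac{2}{3} - \frac{2 \left(1 + 2\right)}{3}\right) = - 2 \left(- \frac{2}{3} - 2\right) = \left(-2\right) \left(- \frac{8}{3}\right) = \frac{16}{3} \approx 5.3333$)
$g 2 \cdot 3 \cdot 15 = \frac{16 \cdot 2 \cdot 3 \cdot 15}{3} = \frac{16 \cdot 6 \cdot 15}{3} = \frac{16}{3} \cdot 90 = 480$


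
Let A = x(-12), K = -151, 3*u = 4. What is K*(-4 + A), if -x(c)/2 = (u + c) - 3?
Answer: -10570/3 ≈ -3523.3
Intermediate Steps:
u = 4/3 (u = (⅓)*4 = 4/3 ≈ 1.3333)
x(c) = 10/3 - 2*c (x(c) = -2*((4/3 + c) - 3) = -2*(-5/3 + c) = 10/3 - 2*c)
A = 82/3 (A = 10/3 - 2*(-12) = 10/3 + 24 = 82/3 ≈ 27.333)
K*(-4 + A) = -151*(-4 + 82/3) = -151*70/3 = -10570/3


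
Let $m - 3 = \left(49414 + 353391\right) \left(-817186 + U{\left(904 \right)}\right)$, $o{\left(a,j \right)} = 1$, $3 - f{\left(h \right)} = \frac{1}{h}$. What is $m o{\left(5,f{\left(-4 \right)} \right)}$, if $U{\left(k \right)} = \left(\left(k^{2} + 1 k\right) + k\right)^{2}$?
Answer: $270201390740568953$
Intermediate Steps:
$f{\left(h \right)} = 3 - \frac{1}{h}$
$U{\left(k \right)} = \left(k^{2} + 2 k\right)^{2}$ ($U{\left(k \right)} = \left(\left(k^{2} + k\right) + k\right)^{2} = \left(\left(k + k^{2}\right) + k\right)^{2} = \left(k^{2} + 2 k\right)^{2}$)
$m = 270201390740568953$ ($m = 3 + \left(49414 + 353391\right) \left(-817186 + 904^{2} \left(2 + 904\right)^{2}\right) = 3 + 402805 \left(-817186 + 817216 \cdot 906^{2}\right) = 3 + 402805 \left(-817186 + 817216 \cdot 820836\right) = 3 + 402805 \left(-817186 + 670800312576\right) = 3 + 402805 \cdot 670799495390 = 3 + 270201390740568950 = 270201390740568953$)
$m o{\left(5,f{\left(-4 \right)} \right)} = 270201390740568953 \cdot 1 = 270201390740568953$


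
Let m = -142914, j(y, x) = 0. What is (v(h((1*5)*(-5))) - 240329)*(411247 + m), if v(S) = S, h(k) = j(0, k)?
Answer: -64488201557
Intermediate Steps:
h(k) = 0
(v(h((1*5)*(-5))) - 240329)*(411247 + m) = (0 - 240329)*(411247 - 142914) = -240329*268333 = -64488201557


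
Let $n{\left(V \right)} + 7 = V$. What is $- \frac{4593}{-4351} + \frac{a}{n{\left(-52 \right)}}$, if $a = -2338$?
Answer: $\frac{10443625}{256709} \approx 40.683$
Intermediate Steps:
$n{\left(V \right)} = -7 + V$
$- \frac{4593}{-4351} + \frac{a}{n{\left(-52 \right)}} = - \frac{4593}{-4351} - \frac{2338}{-7 - 52} = \left(-4593\right) \left(- \frac{1}{4351}\right) - \frac{2338}{-59} = \frac{4593}{4351} - - \frac{2338}{59} = \frac{4593}{4351} + \frac{2338}{59} = \frac{10443625}{256709}$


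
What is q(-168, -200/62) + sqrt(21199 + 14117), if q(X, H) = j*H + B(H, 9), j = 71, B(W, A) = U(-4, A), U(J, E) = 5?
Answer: -6945/31 + 18*sqrt(109) ≈ -36.107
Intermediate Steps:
B(W, A) = 5
q(X, H) = 5 + 71*H (q(X, H) = 71*H + 5 = 5 + 71*H)
q(-168, -200/62) + sqrt(21199 + 14117) = (5 + 71*(-200/62)) + sqrt(21199 + 14117) = (5 + 71*(-200*1/62)) + sqrt(35316) = (5 + 71*(-100/31)) + 18*sqrt(109) = (5 - 7100/31) + 18*sqrt(109) = -6945/31 + 18*sqrt(109)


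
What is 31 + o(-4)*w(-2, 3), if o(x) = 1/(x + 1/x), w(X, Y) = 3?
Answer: 515/17 ≈ 30.294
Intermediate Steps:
31 + o(-4)*w(-2, 3) = 31 - 4/(1 + (-4)²)*3 = 31 - 4/(1 + 16)*3 = 31 - 4/17*3 = 31 - 12/17 = 515/17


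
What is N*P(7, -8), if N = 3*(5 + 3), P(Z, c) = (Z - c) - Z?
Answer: 192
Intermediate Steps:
P(Z, c) = -c
N = 24 (N = 3*8 = 24)
N*P(7, -8) = 24*(-1*(-8)) = 24*8 = 192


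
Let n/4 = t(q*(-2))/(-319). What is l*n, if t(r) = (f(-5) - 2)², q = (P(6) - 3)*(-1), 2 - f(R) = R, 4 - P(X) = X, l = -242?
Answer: 2200/29 ≈ 75.862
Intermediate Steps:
P(X) = 4 - X
f(R) = 2 - R
q = 5 (q = ((4 - 1*6) - 3)*(-1) = ((4 - 6) - 3)*(-1) = (-2 - 3)*(-1) = -5*(-1) = 5)
t(r) = 25 (t(r) = ((2 - 1*(-5)) - 2)² = ((2 + 5) - 2)² = (7 - 2)² = 5² = 25)
n = -100/319 (n = 4*(25/(-319)) = 4*(25*(-1/319)) = 4*(-25/319) = -100/319 ≈ -0.31348)
l*n = -242*(-100/319) = 2200/29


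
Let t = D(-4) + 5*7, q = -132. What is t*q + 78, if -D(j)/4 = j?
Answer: -6654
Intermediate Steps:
D(j) = -4*j
t = 51 (t = -4*(-4) + 5*7 = 16 + 35 = 51)
t*q + 78 = 51*(-132) + 78 = -6732 + 78 = -6654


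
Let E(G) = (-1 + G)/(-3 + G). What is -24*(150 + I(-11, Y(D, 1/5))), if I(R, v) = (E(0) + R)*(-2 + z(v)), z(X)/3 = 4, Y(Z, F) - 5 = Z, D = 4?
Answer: -1040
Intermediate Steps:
Y(Z, F) = 5 + Z
z(X) = 12 (z(X) = 3*4 = 12)
E(G) = (-1 + G)/(-3 + G)
I(R, v) = 10/3 + 10*R (I(R, v) = ((-1 + 0)/(-3 + 0) + R)*(-2 + 12) = (-1/(-3) + R)*10 = (-⅓*(-1) + R)*10 = (⅓ + R)*10 = 10/3 + 10*R)
-24*(150 + I(-11, Y(D, 1/5))) = -24*(150 + (10/3 + 10*(-11))) = -24*(150 + (10/3 - 110)) = -24*(150 - 320/3) = -24*130/3 = -1040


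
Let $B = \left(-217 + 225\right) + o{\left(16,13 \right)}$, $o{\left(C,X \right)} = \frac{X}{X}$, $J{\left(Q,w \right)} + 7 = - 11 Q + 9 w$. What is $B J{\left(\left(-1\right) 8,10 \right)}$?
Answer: $1539$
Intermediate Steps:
$J{\left(Q,w \right)} = -7 - 11 Q + 9 w$ ($J{\left(Q,w \right)} = -7 - \left(- 9 w + 11 Q\right) = -7 - 11 Q + 9 w$)
$o{\left(C,X \right)} = 1$
$B = 9$ ($B = \left(-217 + 225\right) + 1 = 8 + 1 = 9$)
$B J{\left(\left(-1\right) 8,10 \right)} = 9 \left(-7 - 11 \left(\left(-1\right) 8\right) + 9 \cdot 10\right) = 9 \left(-7 - -88 + 90\right) = 9 \left(-7 + 88 + 90\right) = 9 \cdot 171 = 1539$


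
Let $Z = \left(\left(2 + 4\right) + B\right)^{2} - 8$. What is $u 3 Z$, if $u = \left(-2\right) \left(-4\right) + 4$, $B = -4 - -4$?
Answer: $1008$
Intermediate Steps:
$B = 0$ ($B = -4 + 4 = 0$)
$u = 12$ ($u = 8 + 4 = 12$)
$Z = 28$ ($Z = \left(\left(2 + 4\right) + 0\right)^{2} - 8 = \left(6 + 0\right)^{2} - 8 = 6^{2} - 8 = 36 - 8 = 28$)
$u 3 Z = 12 \cdot 3 \cdot 28 = 36 \cdot 28 = 1008$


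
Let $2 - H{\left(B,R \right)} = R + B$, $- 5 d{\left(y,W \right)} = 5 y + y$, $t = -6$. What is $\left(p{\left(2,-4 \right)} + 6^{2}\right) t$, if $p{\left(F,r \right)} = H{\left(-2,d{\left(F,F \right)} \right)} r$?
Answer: $- \frac{312}{5} \approx -62.4$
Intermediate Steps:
$d{\left(y,W \right)} = - \frac{6 y}{5}$ ($d{\left(y,W \right)} = - \frac{5 y + y}{5} = - \frac{6 y}{5}$)
$H{\left(B,R \right)} = 2 - B - R$ ($H{\left(B,R \right)} = 2 - \left(R + B\right) = 2 - \left(B + R\right) = 2 - B - R$)
$p{\left(F,r \right)} = r \left(4 + \frac{6 F}{5}\right)$ ($p{\left(F,r \right)} = \left(2 - -2 - - \frac{6 F}{5}\right) r = \left(2 + 2 + \frac{6 F}{5}\right) r = \left(4 + \frac{6 F}{5}\right) r = r \left(4 + \frac{6 F}{5}\right)$)
$\left(p{\left(2,-4 \right)} + 6^{2}\right) t = \left(\frac{2}{5} \left(-4\right) \left(10 + 3 \cdot 2\right) + 6^{2}\right) \left(-6\right) = \left(\frac{2}{5} \left(-4\right) \left(10 + 6\right) + 36\right) \left(-6\right) = \left(\frac{2}{5} \left(-4\right) 16 + 36\right) \left(-6\right) = \left(- \frac{128}{5} + 36\right) \left(-6\right) = \frac{52}{5} \left(-6\right) = - \frac{312}{5}$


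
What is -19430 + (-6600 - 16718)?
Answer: -42748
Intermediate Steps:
-19430 + (-6600 - 16718) = -19430 - 23318 = -42748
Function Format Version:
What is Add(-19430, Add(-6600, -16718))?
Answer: -42748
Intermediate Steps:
Add(-19430, Add(-6600, -16718)) = Add(-19430, -23318) = -42748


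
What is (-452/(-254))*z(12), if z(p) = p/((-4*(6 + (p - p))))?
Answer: -113/127 ≈ -0.88976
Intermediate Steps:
z(p) = -p/24 (z(p) = p/((-4*(6 + 0))) = p/((-4*6)) = p/(-24) = p*(-1/24) = -p/24)
(-452/(-254))*z(12) = (-452/(-254))*(-1/24*12) = -452*(-1/254)*(-1/2) = (226/127)*(-1/2) = -113/127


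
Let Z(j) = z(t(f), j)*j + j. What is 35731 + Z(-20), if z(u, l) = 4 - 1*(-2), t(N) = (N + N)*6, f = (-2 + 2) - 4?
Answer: 35591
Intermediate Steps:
f = -4 (f = 0 - 4 = -4)
t(N) = 12*N (t(N) = (2*N)*6 = 12*N)
z(u, l) = 6 (z(u, l) = 4 + 2 = 6)
Z(j) = 7*j (Z(j) = 6*j + j = 7*j)
35731 + Z(-20) = 35731 + 7*(-20) = 35731 - 140 = 35591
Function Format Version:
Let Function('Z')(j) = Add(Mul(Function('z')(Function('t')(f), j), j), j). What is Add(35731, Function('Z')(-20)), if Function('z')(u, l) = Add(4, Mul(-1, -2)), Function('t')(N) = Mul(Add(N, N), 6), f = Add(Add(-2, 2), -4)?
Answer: 35591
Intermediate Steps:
f = -4 (f = Add(0, -4) = -4)
Function('t')(N) = Mul(12, N) (Function('t')(N) = Mul(Mul(2, N), 6) = Mul(12, N))
Function('z')(u, l) = 6 (Function('z')(u, l) = Add(4, 2) = 6)
Function('Z')(j) = Mul(7, j) (Function('Z')(j) = Add(Mul(6, j), j) = Mul(7, j))
Add(35731, Function('Z')(-20)) = Add(35731, Mul(7, -20)) = Add(35731, -140) = 35591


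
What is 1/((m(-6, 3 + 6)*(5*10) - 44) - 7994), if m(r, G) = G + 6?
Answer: -1/7288 ≈ -0.00013721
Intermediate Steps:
m(r, G) = 6 + G
1/((m(-6, 3 + 6)*(5*10) - 44) - 7994) = 1/(((6 + (3 + 6))*(5*10) - 44) - 7994) = 1/(((6 + 9)*50 - 44) - 7994) = 1/((15*50 - 44) - 7994) = 1/((750 - 44) - 7994) = 1/(706 - 7994) = 1/(-7288) = -1/7288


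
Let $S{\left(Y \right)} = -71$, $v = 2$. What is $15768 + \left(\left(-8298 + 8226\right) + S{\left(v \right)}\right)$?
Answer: $15625$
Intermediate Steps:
$15768 + \left(\left(-8298 + 8226\right) + S{\left(v \right)}\right) = 15768 + \left(\left(-8298 + 8226\right) - 71\right) = 15768 - 143 = 15625$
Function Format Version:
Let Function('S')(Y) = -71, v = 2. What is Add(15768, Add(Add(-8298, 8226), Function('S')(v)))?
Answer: 15625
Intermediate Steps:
Add(15768, Add(Add(-8298, 8226), Function('S')(v))) = Add(15768, Add(Add(-8298, 8226), -71)) = Add(15768, Add(-72, -71)) = Add(15768, -143) = 15625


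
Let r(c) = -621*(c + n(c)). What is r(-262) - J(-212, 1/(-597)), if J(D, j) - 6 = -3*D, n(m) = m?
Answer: 324762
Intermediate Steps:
J(D, j) = 6 - 3*D
r(c) = -1242*c (r(c) = -621*(c + c) = -1242*c)
r(-262) - J(-212, 1/(-597)) = -1242*(-262) - (6 - 3*(-212)) = 325404 - (6 + 636) = 325404 - 1*642 = 325404 - 642 = 324762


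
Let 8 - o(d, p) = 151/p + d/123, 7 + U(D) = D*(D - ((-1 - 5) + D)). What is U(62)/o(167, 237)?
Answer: 3546705/58352 ≈ 60.781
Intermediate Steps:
U(D) = -7 + 6*D (U(D) = -7 + D*(D - ((-1 - 5) + D)) = -7 + D*(D - (-6 + D)) = -7 + D*(D + (6 - D)) = -7 + D*6 = -7 + 6*D)
o(d, p) = 8 - 151/p - d/123 (o(d, p) = 8 - (151/p + d/123) = 8 + (-151/p - d/123) = 8 - 151/p - d/123)
U(62)/o(167, 237) = (-7 + 6*62)/(8 - 151/237 - 1/123*167) = (-7 + 372)/(8 - 151*1/237 - 167/123) = 365/(8 - 151/237 - 167/123) = 365/(58352/9717) = 365*(9717/58352) = 3546705/58352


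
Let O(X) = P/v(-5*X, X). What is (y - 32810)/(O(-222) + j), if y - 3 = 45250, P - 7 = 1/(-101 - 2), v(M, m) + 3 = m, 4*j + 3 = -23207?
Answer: -12816290/5976607 ≈ -2.1444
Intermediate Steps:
j = -11605/2 (j = -¾ + (¼)*(-23207) = -¾ - 23207/4 = -11605/2 ≈ -5802.5)
v(M, m) = -3 + m
P = 720/103 (P = 7 + 1/(-101 - 2) = 7 + 1/(-103) = 7 - 1/103 = 720/103 ≈ 6.9903)
y = 45253 (y = 3 + 45250 = 45253)
O(X) = 720/(103*(-3 + X))
(y - 32810)/(O(-222) + j) = (45253 - 32810)/(720/(103*(-3 - 222)) - 11605/2) = 12443/((720/103)/(-225) - 11605/2) = 12443/((720/103)*(-1/225) - 11605/2) = 12443/(-16/515 - 11605/2) = 12443/(-5976607/1030) = 12443*(-1030/5976607) = -12816290/5976607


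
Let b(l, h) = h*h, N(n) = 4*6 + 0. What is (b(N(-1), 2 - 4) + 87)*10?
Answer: 910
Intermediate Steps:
N(n) = 24 (N(n) = 24 + 0 = 24)
b(l, h) = h²
(b(N(-1), 2 - 4) + 87)*10 = ((2 - 4)² + 87)*10 = ((-2)² + 87)*10 = (4 + 87)*10 = 91*10 = 910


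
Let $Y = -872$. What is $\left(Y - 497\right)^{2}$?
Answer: $1874161$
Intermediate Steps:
$\left(Y - 497\right)^{2} = \left(-872 - 497\right)^{2} = \left(-1369\right)^{2} = 1874161$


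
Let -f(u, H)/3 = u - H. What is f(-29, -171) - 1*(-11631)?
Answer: 11205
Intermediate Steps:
f(u, H) = -3*u + 3*H (f(u, H) = -3*(u - H) = -3*u + 3*H)
f(-29, -171) - 1*(-11631) = (-3*(-29) + 3*(-171)) - 1*(-11631) = (87 - 513) + 11631 = -426 + 11631 = 11205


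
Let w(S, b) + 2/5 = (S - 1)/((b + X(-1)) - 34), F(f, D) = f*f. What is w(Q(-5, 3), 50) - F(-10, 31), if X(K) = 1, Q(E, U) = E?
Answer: -8564/85 ≈ -100.75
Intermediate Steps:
F(f, D) = f**2
w(S, b) = -2/5 + (-1 + S)/(-33 + b) (w(S, b) = -2/5 + (S - 1)/((b + 1) - 34) = -2/5 + (-1 + S)/((1 + b) - 34) = -2/5 + (-1 + S)/(-33 + b))
w(Q(-5, 3), 50) - F(-10, 31) = (61 - 2*50 + 5*(-5))/(5*(-33 + 50)) - 1*(-10)**2 = (1/5)*(61 - 100 - 25)/17 - 1*100 = (1/5)*(1/17)*(-64) - 100 = -64/85 - 100 = -8564/85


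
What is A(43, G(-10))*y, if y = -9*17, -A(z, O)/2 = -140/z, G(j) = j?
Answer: -42840/43 ≈ -996.28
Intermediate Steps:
A(z, O) = 280/z (A(z, O) = -(-280)/z = 280/z)
y = -153
A(43, G(-10))*y = (280/43)*(-153) = -42840/43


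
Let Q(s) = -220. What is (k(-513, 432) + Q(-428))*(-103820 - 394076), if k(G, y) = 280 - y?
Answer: 185217312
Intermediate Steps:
(k(-513, 432) + Q(-428))*(-103820 - 394076) = ((280 - 1*432) - 220)*(-103820 - 394076) = ((280 - 432) - 220)*(-497896) = (-152 - 220)*(-497896) = -372*(-497896) = 185217312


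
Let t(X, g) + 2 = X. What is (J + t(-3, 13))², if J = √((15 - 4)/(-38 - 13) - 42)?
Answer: (255 - I*√109803)²/2601 ≈ -17.216 - 64.974*I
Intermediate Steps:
t(X, g) = -2 + X
J = I*√109803/51 (J = √(11/(-51) - 42) = √(11*(-1/51) - 42) = √(-11/51 - 42) = √(-2153/51) = I*√109803/51 ≈ 6.4974*I)
(J + t(-3, 13))² = (I*√109803/51 + (-2 - 3))² = (I*√109803/51 - 5)² = (-5 + I*√109803/51)²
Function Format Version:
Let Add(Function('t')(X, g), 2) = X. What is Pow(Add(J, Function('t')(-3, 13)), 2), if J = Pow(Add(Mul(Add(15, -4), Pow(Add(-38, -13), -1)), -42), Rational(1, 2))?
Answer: Mul(Rational(1, 2601), Pow(Add(255, Mul(-1, I, Pow(109803, Rational(1, 2)))), 2)) ≈ Add(-17.216, Mul(-64.974, I))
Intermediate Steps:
Function('t')(X, g) = Add(-2, X)
J = Mul(Rational(1, 51), I, Pow(109803, Rational(1, 2))) (J = Pow(Add(Mul(11, Pow(-51, -1)), -42), Rational(1, 2)) = Pow(Add(Mul(11, Rational(-1, 51)), -42), Rational(1, 2)) = Pow(Add(Rational(-11, 51), -42), Rational(1, 2)) = Pow(Rational(-2153, 51), Rational(1, 2)) = Mul(Rational(1, 51), I, Pow(109803, Rational(1, 2))) ≈ Mul(6.4974, I))
Pow(Add(J, Function('t')(-3, 13)), 2) = Pow(Add(Mul(Rational(1, 51), I, Pow(109803, Rational(1, 2))), Add(-2, -3)), 2) = Pow(Add(Mul(Rational(1, 51), I, Pow(109803, Rational(1, 2))), -5), 2) = Pow(Add(-5, Mul(Rational(1, 51), I, Pow(109803, Rational(1, 2)))), 2)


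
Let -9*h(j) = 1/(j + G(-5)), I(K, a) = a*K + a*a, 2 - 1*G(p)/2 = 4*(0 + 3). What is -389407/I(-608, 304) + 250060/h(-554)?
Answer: 119383909652767/92416 ≈ 1.2918e+9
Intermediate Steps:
G(p) = -20 (G(p) = 4 - 8*(0 + 3) = 4 - 8*3 = 4 - 2*12 = 4 - 24 = -20)
I(K, a) = a**2 + K*a (I(K, a) = K*a + a**2 = a**2 + K*a)
h(j) = -1/(9*(-20 + j)) (h(j) = -1/(9*(j - 20)) = -1/(9*(-20 + j)))
-389407/I(-608, 304) + 250060/h(-554) = -389407*1/(304*(-608 + 304)) + 250060/((-1/(-180 + 9*(-554)))) = -389407/(304*(-304)) + 250060/((-1/(-180 - 4986))) = -389407/(-92416) + 250060/((-1/(-5166))) = -389407*(-1/92416) + 250060/((-1*(-1/5166))) = 389407/92416 + 250060/(1/5166) = 389407/92416 + 250060*5166 = 389407/92416 + 1291809960 = 119383909652767/92416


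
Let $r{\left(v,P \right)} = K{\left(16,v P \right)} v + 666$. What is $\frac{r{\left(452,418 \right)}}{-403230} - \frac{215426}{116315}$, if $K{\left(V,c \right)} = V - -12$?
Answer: $- \frac{8841577441}{4690169745} \approx -1.8851$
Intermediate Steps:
$K{\left(V,c \right)} = 12 + V$ ($K{\left(V,c \right)} = V + 12 = 12 + V$)
$r{\left(v,P \right)} = 666 + 28 v$ ($r{\left(v,P \right)} = \left(12 + 16\right) v + 666 = 28 v + 666 = 666 + 28 v$)
$\frac{r{\left(452,418 \right)}}{-403230} - \frac{215426}{116315} = \frac{666 + 28 \cdot 452}{-403230} - \frac{215426}{116315} = \left(666 + 12656\right) \left(- \frac{1}{403230}\right) - \frac{215426}{116315} = 13322 \left(- \frac{1}{403230}\right) - \frac{215426}{116315} = - \frac{6661}{201615} - \frac{215426}{116315} = - \frac{8841577441}{4690169745}$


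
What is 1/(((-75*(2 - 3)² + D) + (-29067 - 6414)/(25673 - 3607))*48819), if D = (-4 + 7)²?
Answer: -22066/72829990503 ≈ -3.0298e-7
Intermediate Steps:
D = 9 (D = 3² = 9)
1/(((-75*(2 - 3)² + D) + (-29067 - 6414)/(25673 - 3607))*48819) = 1/(((-75*(2 - 3)² + 9) + (-29067 - 6414)/(25673 - 3607))*48819) = (1/48819)/((-75*(-1)² + 9) - 35481/22066) = (1/48819)/((-75*1 + 9) - 35481*1/22066) = (1/48819)/((-75 + 9) - 35481/22066) = (1/48819)/(-66 - 35481/22066) = (1/48819)/(-1491837/22066) = -22066/1491837*1/48819 = -22066/72829990503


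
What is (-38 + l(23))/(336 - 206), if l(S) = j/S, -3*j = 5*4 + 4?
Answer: -441/1495 ≈ -0.29498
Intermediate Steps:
j = -8 (j = -(5*4 + 4)/3 = -(20 + 4)/3 = -⅓*24 = -8)
l(S) = -8/S
(-38 + l(23))/(336 - 206) = (-38 - 8/23)/(336 - 206) = (-38 - 8*1/23)/130 = (-38 - 8/23)*(1/130) = -882/23*1/130 = -441/1495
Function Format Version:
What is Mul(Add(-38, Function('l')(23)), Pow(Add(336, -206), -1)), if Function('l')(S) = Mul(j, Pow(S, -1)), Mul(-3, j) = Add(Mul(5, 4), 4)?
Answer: Rational(-441, 1495) ≈ -0.29498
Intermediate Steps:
j = -8 (j = Mul(Rational(-1, 3), Add(Mul(5, 4), 4)) = Mul(Rational(-1, 3), Add(20, 4)) = Mul(Rational(-1, 3), 24) = -8)
Function('l')(S) = Mul(-8, Pow(S, -1))
Mul(Add(-38, Function('l')(23)), Pow(Add(336, -206), -1)) = Mul(Add(-38, Mul(-8, Pow(23, -1))), Pow(Add(336, -206), -1)) = Mul(Add(-38, Mul(-8, Rational(1, 23))), Pow(130, -1)) = Mul(Add(-38, Rational(-8, 23)), Rational(1, 130)) = Mul(Rational(-882, 23), Rational(1, 130)) = Rational(-441, 1495)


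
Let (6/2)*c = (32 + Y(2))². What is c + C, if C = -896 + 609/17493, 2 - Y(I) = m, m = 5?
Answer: -1538464/2499 ≈ -615.63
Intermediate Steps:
Y(I) = -3 (Y(I) = 2 - 1*5 = 2 - 5 = -3)
c = 841/3 (c = (32 - 3)²/3 = (⅓)*29² = (⅓)*841 = 841/3 ≈ 280.33)
C = -746339/833 (C = -896 + 609*(1/17493) = -896 + 29/833 = -746339/833 ≈ -895.96)
c + C = 841/3 - 746339/833 = -1538464/2499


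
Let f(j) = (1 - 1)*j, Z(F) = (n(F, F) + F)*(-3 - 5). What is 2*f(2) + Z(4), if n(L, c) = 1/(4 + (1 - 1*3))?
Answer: -36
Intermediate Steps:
n(L, c) = ½ (n(L, c) = 1/(4 + (1 - 3)) = 1/(4 - 2) = 1/2 = ½)
Z(F) = -4 - 8*F (Z(F) = (½ + F)*(-3 - 5) = (½ + F)*(-8) = -4 - 8*F)
f(j) = 0 (f(j) = 0*j = 0)
2*f(2) + Z(4) = 2*0 + (-4 - 8*4) = 0 + (-4 - 32) = 0 - 36 = -36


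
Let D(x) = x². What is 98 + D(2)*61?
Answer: 342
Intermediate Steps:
98 + D(2)*61 = 98 + 2²*61 = 98 + 4*61 = 98 + 244 = 342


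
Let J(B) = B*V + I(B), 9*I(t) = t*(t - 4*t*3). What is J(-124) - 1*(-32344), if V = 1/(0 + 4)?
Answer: 121681/9 ≈ 13520.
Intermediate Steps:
V = 1/4 ≈ 0.25000
I(t) = -11*t**2/9 (I(t) = (t*(t - 4*t*3))/9 = (t*(t - 12*t))/9 = (t*(-11*t))/9 = (-11*t**2)/9 = -11*t**2/9)
J(B) = -11*B**2/9 + B/4 (J(B) = B*(1/4) - 11*B**2/9 = B/4 - 11*B**2/9 = -11*B**2/9 + B/4)
J(-124) - 1*(-32344) = (1/36)*(-124)*(9 - 44*(-124)) - 1*(-32344) = (1/36)*(-124)*(9 + 5456) + 32344 = (1/36)*(-124)*5465 + 32344 = -169415/9 + 32344 = 121681/9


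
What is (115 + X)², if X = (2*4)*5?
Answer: 24025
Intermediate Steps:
X = 40 (X = 8*5 = 40)
(115 + X)² = (115 + 40)² = 155² = 24025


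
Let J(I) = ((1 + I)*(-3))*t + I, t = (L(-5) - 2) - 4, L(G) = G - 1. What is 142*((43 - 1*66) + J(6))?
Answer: 33370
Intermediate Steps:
L(G) = -1 + G
t = -12 (t = ((-1 - 5) - 2) - 4 = (-6 - 2) - 4 = -8 - 4 = -12)
J(I) = 36 + 37*I (J(I) = ((1 + I)*(-3))*(-12) + I = (-3 - 3*I)*(-12) + I = (36 + 36*I) + I = 36 + 37*I)
142*((43 - 1*66) + J(6)) = 142*((43 - 1*66) + (36 + 37*6)) = 142*((43 - 66) + (36 + 222)) = 142*(-23 + 258) = 142*235 = 33370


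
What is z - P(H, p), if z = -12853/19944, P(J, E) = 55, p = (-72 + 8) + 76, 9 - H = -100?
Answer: -1109773/19944 ≈ -55.644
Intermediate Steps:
H = 109 (H = 9 - 1*(-100) = 9 + 100 = 109)
p = 12 (p = -64 + 76 = 12)
z = -12853/19944 (z = -12853*1/19944 = -12853/19944 ≈ -0.64445)
z - P(H, p) = -12853/19944 - 1*55 = -12853/19944 - 55 = -1109773/19944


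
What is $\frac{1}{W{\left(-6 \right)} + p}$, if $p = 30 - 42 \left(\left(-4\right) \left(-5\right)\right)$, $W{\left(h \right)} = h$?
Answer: $- \frac{1}{816} \approx -0.0012255$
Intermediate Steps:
$p = -810$ ($p = 30 - 840 = -810$)
$\frac{1}{W{\left(-6 \right)} + p} = \frac{1}{-6 - 810} = \frac{1}{-816} = - \frac{1}{816}$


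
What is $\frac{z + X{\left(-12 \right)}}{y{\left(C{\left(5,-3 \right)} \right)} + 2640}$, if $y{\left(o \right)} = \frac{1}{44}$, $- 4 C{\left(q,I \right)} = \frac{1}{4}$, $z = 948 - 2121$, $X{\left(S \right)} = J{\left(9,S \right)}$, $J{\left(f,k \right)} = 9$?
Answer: $- \frac{51216}{116161} \approx -0.44091$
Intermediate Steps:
$X{\left(S \right)} = 9$
$z = -1173$
$C{\left(q,I \right)} = - \frac{1}{16}$ ($C{\left(q,I \right)} = - \frac{1}{4 \cdot 4} = \left(- \frac{1}{4}\right) \frac{1}{4} = - \frac{1}{16}$)
$y{\left(o \right)} = \frac{1}{44}$
$\frac{z + X{\left(-12 \right)}}{y{\left(C{\left(5,-3 \right)} \right)} + 2640} = \frac{-1173 + 9}{\frac{1}{44} + 2640} = - \frac{1164}{\frac{116161}{44}} = \left(-1164\right) \frac{44}{116161} = - \frac{51216}{116161}$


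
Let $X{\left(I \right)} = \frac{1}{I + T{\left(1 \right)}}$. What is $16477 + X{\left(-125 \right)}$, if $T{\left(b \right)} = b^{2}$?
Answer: $\frac{2043147}{124} \approx 16477.0$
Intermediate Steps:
$X{\left(I \right)} = \frac{1}{1 + I}$ ($X{\left(I \right)} = \frac{1}{I + 1^{2}} = \frac{1}{I + 1} = \frac{1}{1 + I}$)
$16477 + X{\left(-125 \right)} = 16477 + \frac{1}{1 - 125} = 16477 + \frac{1}{-124} = 16477 - \frac{1}{124} = \frac{2043147}{124}$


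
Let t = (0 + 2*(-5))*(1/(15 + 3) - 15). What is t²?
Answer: 1809025/81 ≈ 22334.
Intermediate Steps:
t = 1345/9 (t = (0 - 10)*(1/18 - 15) = -10*(1/18 - 15) = -10*(-269/18) = 1345/9 ≈ 149.44)
t² = (1345/9)² = 1809025/81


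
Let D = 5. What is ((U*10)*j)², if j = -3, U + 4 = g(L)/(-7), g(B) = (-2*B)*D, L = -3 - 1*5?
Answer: 10497600/49 ≈ 2.1424e+5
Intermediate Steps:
L = -8 (L = -3 - 5 = -8)
g(B) = -10*B (g(B) = -2*B*5 = -10*B)
U = -108/7 (U = -4 - 10*(-8)/(-7) = -4 + 80*(-⅐) = -4 - 80/7 = -108/7 ≈ -15.429)
((U*10)*j)² = (-108/7*10*(-3))² = (-1080/7*(-3))² = (3240/7)² = 10497600/49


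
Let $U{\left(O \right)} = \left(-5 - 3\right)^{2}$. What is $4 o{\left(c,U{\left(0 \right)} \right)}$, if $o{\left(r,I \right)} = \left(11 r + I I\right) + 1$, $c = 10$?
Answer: $16828$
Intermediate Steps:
$U{\left(O \right)} = 64$ ($U{\left(O \right)} = \left(-8\right)^{2} = 64$)
$o{\left(r,I \right)} = 1 + I^{2} + 11 r$ ($o{\left(r,I \right)} = \left(11 r + I^{2}\right) + 1 = \left(I^{2} + 11 r\right) + 1 = 1 + I^{2} + 11 r$)
$4 o{\left(c,U{\left(0 \right)} \right)} = 4 \left(1 + 64^{2} + 11 \cdot 10\right) = 4 \left(1 + 4096 + 110\right) = 4 \cdot 4207 = 16828$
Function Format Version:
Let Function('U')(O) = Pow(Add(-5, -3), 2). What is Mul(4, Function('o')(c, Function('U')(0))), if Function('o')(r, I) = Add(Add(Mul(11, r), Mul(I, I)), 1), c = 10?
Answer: 16828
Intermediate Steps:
Function('U')(O) = 64 (Function('U')(O) = Pow(-8, 2) = 64)
Function('o')(r, I) = Add(1, Pow(I, 2), Mul(11, r)) (Function('o')(r, I) = Add(Add(Mul(11, r), Pow(I, 2)), 1) = Add(Add(Pow(I, 2), Mul(11, r)), 1) = Add(1, Pow(I, 2), Mul(11, r)))
Mul(4, Function('o')(c, Function('U')(0))) = Mul(4, Add(1, Pow(64, 2), Mul(11, 10))) = Mul(4, Add(1, 4096, 110)) = Mul(4, 4207) = 16828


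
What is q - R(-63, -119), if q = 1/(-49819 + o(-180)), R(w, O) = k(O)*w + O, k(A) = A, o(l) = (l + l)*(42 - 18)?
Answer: -431310503/58459 ≈ -7378.0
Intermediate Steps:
o(l) = 48*l (o(l) = (2*l)*24 = 48*l)
R(w, O) = O + O*w (R(w, O) = O*w + O = O + O*w)
q = -1/58459 (q = 1/(-49819 + 48*(-180)) = 1/(-49819 - 8640) = 1/(-58459) = -1/58459 ≈ -1.7106e-5)
q - R(-63, -119) = -1/58459 - (-119)*(1 - 63) = -1/58459 - (-119)*(-62) = -1/58459 - 1*7378 = -1/58459 - 7378 = -431310503/58459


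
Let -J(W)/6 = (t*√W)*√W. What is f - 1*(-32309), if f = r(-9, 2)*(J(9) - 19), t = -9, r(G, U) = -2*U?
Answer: 30441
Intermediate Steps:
J(W) = 54*W (J(W) = -6*(-9*√W)*√W = -(-54)*W = 54*W)
f = -1868 (f = (-2*2)*(54*9 - 19) = -4*(486 - 19) = -4*467 = -1868)
f - 1*(-32309) = -1868 - 1*(-32309) = -1868 + 32309 = 30441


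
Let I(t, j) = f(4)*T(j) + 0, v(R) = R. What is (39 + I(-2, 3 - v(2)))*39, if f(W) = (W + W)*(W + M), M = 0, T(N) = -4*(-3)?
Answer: 16497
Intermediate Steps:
T(N) = 12
f(W) = 2*W² (f(W) = (W + W)*(W + 0) = (2*W)*W = 2*W²)
I(t, j) = 384 (I(t, j) = (2*4²)*12 + 0 = (2*16)*12 + 0 = 32*12 + 0 = 384 + 0 = 384)
(39 + I(-2, 3 - v(2)))*39 = (39 + 384)*39 = 423*39 = 16497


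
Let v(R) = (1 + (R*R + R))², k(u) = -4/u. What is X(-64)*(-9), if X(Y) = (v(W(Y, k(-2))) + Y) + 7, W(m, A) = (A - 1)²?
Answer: 432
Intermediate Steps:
W(m, A) = (-1 + A)²
v(R) = (1 + R + R²)² (v(R) = (1 + (R² + R))² = (1 + (R + R²))² = (1 + R + R²)²)
X(Y) = 16 + Y (X(Y) = ((1 + (-1 - 4/(-2))² + ((-1 - 4/(-2))²)²)² + Y) + 7 = ((1 + (-1 - 4*(-½))² + ((-1 - 4*(-½))²)²)² + Y) + 7 = ((1 + (-1 + 2)² + ((-1 + 2)²)²)² + Y) + 7 = ((1 + 1² + (1²)²)² + Y) + 7 = ((1 + 1 + 1²)² + Y) + 7 = ((1 + 1 + 1)² + Y) + 7 = (3² + Y) + 7 = (9 + Y) + 7 = 16 + Y)
X(-64)*(-9) = (16 - 64)*(-9) = -48*(-9) = 432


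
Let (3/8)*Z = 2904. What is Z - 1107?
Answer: 6637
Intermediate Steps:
Z = 7744 (Z = (8/3)*2904 = 7744)
Z - 1107 = 7744 - 1107 = 6637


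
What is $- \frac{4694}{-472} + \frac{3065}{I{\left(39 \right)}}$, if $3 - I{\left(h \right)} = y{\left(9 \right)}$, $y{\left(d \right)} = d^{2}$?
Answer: $- \frac{270137}{9204} \approx -29.35$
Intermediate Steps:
$I{\left(h \right)} = -78$ ($I{\left(h \right)} = 3 - 9^{2} = 3 - 81 = -78$)
$- \frac{4694}{-472} + \frac{3065}{I{\left(39 \right)}} = - \frac{4694}{-472} + \frac{3065}{-78} = \left(-4694\right) \left(- \frac{1}{472}\right) + 3065 \left(- \frac{1}{78}\right) = \frac{2347}{236} - \frac{3065}{78} = - \frac{270137}{9204}$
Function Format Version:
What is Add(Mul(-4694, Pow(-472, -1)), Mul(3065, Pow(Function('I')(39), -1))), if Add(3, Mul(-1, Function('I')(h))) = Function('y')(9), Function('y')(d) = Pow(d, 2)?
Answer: Rational(-270137, 9204) ≈ -29.350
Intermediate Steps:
Function('I')(h) = -78 (Function('I')(h) = Add(3, Mul(-1, Pow(9, 2))) = Add(3, Mul(-1, 81)) = Add(3, -81) = -78)
Add(Mul(-4694, Pow(-472, -1)), Mul(3065, Pow(Function('I')(39), -1))) = Add(Mul(-4694, Pow(-472, -1)), Mul(3065, Pow(-78, -1))) = Add(Mul(-4694, Rational(-1, 472)), Mul(3065, Rational(-1, 78))) = Add(Rational(2347, 236), Rational(-3065, 78)) = Rational(-270137, 9204)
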